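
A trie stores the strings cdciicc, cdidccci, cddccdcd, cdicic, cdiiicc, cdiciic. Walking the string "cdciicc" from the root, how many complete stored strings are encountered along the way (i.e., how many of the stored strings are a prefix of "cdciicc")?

Traverse "cdciicc" character by character; count nodes along the way that are marked as word ends.
Prefixes of the query that are stored words: "cdciicc"
Count: 1

1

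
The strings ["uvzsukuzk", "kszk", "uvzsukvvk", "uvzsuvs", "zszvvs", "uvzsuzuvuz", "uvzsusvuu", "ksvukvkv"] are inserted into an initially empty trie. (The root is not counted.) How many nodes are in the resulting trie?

Count nodes per top-level branch (shared prefixes stored once):
  'k'-branch (ksvukvkv, kszk): 10 nodes
  'u'-branch (uvzsukuzk, uvzsukvvk, uvzsusvuu, uvzsuvs, uvzsuzuvuz): 23 nodes
  'z'-branch (zszvvs): 6 nodes
Sum: 39

39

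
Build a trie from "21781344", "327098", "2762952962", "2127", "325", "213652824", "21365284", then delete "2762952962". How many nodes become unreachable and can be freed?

9

After clearing the end-marker at "2762952962", prune upward until reaching a node still needed by another word.
The suffix "762952962" (9 nodes) is used only by "2762952962"; the node for "2" still has the child "1", so pruning stops there.
Nodes removed: 9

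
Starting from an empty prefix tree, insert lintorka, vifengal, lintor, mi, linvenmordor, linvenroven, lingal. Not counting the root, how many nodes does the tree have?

35

Insert word by word; a character creates a node only if that edge doesn't already exist:
  "lintorka" → 8 new (l, i, n, t, o, r, k, a)
  "vifengal" → 8 new (v, i, f, e, n, g, a, l)
  "lintor" → prefix "lintor" already present; 0 new (none)
  "mi" → 2 new (m, i)
  "linvenmordor" → prefix "lin" already present; 9 new (v, e, n, m, o, r, d, o, r)
  "linvenroven" → prefix "linven" already present; 5 new (r, o, v, e, n)
  "lingal" → prefix "lin" already present; 3 new (g, a, l)
Total nodes = 8 + 8 + 0 + 2 + 9 + 5 + 3 = 35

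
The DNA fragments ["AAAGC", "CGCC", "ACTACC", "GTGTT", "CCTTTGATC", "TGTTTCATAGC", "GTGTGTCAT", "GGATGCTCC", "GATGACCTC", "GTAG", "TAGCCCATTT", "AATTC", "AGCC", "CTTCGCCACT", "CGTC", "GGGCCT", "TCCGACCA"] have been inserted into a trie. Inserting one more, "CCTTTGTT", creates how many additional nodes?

2

The longest prefix of "CCTTTGTT" already in the trie is "CCTTTG" (length 6).
So 8 − 6 = 2 new nodes.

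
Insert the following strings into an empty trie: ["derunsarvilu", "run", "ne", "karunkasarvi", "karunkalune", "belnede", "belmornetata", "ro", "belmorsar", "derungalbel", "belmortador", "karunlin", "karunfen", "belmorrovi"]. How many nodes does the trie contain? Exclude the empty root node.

74

Insert word by word; a character creates a node only if that edge doesn't already exist:
  "derunsarvilu" → 12 new (d, e, r, u, n, s, a, r, v, i, l, u)
  "run" → 3 new (r, u, n)
  "ne" → 2 new (n, e)
  "karunkasarvi" → 12 new (k, a, r, u, n, k, a, s, a, r, v, i)
  "karunkalune" → prefix "karunka" already present; 4 new (l, u, n, e)
  "belnede" → 7 new (b, e, l, n, e, d, e)
  "belmornetata" → prefix "bel" already present; 9 new (m, o, r, n, e, t, a, t, a)
  "ro" → prefix "r" already present; 1 new (o)
  "belmorsar" → prefix "belmor" already present; 3 new (s, a, r)
  "derungalbel" → prefix "derun" already present; 6 new (g, a, l, b, e, l)
  "belmortador" → prefix "belmor" already present; 5 new (t, a, d, o, r)
  "karunlin" → prefix "karun" already present; 3 new (l, i, n)
  "karunfen" → prefix "karun" already present; 3 new (f, e, n)
  "belmorrovi" → prefix "belmor" already present; 4 new (r, o, v, i)
Total nodes = 12 + 3 + 2 + 12 + 4 + 7 + 9 + 1 + 3 + 6 + 5 + 3 + 3 + 4 = 74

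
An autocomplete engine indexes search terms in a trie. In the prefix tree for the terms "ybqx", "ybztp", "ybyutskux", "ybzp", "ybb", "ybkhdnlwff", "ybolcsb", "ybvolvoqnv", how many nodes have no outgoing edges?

Leaves are exactly the stored words that no other stored word extends.
Those words: "ybb", "ybkhdnlwff", "ybolcsb", "ybqx", "ybvolvoqnv", "ybyutskux", "ybzp", "ybztp"
Leaf count: 8

8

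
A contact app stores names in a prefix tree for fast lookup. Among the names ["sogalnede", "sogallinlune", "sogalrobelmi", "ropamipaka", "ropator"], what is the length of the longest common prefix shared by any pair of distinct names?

The deepest shared node is where two words last agree before diverging.
"sogallinlune" and "sogalnede" agree on "sogal" (5 characters) before diverging; nothing deeper is shared.
Longest shared-prefix length: 5

5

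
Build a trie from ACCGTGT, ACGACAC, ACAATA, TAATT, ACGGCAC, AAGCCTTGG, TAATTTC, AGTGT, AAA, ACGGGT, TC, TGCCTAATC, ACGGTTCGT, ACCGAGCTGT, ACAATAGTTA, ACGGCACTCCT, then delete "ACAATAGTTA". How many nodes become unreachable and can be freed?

4

After clearing the end-marker at "ACAATAGTTA", prune upward until reaching a node still needed by another word.
The suffix "GTTA" (4 nodes) is used only by "ACAATAGTTA"; "ACAATA" is itself a stored word, so pruning stops there.
Nodes removed: 4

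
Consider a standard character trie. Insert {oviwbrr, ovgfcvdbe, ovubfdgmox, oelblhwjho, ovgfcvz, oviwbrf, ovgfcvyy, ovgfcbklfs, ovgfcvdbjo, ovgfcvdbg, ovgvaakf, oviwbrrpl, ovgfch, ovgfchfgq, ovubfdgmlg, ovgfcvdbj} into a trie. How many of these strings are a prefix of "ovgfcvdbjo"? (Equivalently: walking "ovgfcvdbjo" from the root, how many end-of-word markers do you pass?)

2

Traverse "ovgfcvdbjo" character by character; count nodes along the way that are marked as word ends.
Prefixes of the query that are stored words: "ovgfcvdbj", "ovgfcvdbjo"
Count: 2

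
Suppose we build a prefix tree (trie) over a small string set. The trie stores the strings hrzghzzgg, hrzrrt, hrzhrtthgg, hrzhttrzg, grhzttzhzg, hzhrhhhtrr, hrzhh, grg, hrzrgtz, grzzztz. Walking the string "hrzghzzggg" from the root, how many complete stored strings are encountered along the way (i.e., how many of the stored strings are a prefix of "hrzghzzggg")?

1

Walk "hrzghzzggg" from the root; an end-of-word marker is hit whenever a stored word is a prefix of "hrzghzzggg".
Prefixes of the query that are stored words: "hrzghzzgg"
Count: 1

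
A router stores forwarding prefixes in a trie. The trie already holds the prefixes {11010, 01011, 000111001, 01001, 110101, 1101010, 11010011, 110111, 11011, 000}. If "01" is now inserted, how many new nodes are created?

"01" is already a full path in the trie; only an end-marker is added.
No new nodes are needed: 0.

0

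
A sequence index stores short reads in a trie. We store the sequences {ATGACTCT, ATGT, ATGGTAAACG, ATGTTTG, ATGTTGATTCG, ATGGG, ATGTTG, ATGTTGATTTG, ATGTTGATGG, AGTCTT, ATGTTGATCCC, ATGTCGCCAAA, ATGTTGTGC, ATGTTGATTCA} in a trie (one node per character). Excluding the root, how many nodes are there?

For each word, the new-node count is its length minus the longest prefix already in the trie:
  "ATGACTCT" → 8 new (A, T, G, A, C, T, C, T)
  "ATGT" → prefix "ATG" already present; 1 new (T)
  "ATGGTAAACG" → prefix "ATG" already present; 7 new (G, T, A, A, A, C, G)
  "ATGTTTG" → prefix "ATGT" already present; 3 new (T, T, G)
  "ATGTTGATTCG" → prefix "ATGTT" already present; 6 new (G, A, T, T, C, G)
  "ATGGG" → prefix "ATGG" already present; 1 new (G)
  "ATGTTG" → prefix "ATGTTG" already present; 0 new (none)
  "ATGTTGATTTG" → prefix "ATGTTGATT" already present; 2 new (T, G)
  "ATGTTGATGG" → prefix "ATGTTGAT" already present; 2 new (G, G)
  "AGTCTT" → prefix "A" already present; 5 new (G, T, C, T, T)
  "ATGTTGATCCC" → prefix "ATGTTGAT" already present; 3 new (C, C, C)
  "ATGTCGCCAAA" → prefix "ATGT" already present; 7 new (C, G, C, C, A, A, A)
  "ATGTTGTGC" → prefix "ATGTTG" already present; 3 new (T, G, C)
  "ATGTTGATTCA" → prefix "ATGTTGATTC" already present; 1 new (A)
Total nodes = 8 + 1 + 7 + 3 + 6 + 1 + 0 + 2 + 2 + 5 + 3 + 7 + 3 + 1 = 49

49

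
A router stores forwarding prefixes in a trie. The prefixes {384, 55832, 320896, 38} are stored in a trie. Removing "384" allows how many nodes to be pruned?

After clearing the end-marker at "384", prune upward until reaching a node still needed by another word.
The suffix "4" (1 node) is used only by "384"; "38" is itself a stored word, so pruning stops there.
Nodes removed: 1

1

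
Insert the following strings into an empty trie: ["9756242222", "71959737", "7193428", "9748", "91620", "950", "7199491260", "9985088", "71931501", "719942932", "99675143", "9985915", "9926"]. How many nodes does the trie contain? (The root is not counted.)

62

Trace insertions, counting only characters that open a new branch:
  "9756242222" → 10 new (9, 7, 5, 6, 2, 4, 2, 2, 2, 2)
  "71959737" → 8 new (7, 1, 9, 5, 9, 7, 3, 7)
  "7193428" → prefix "719" already present; 4 new (3, 4, 2, 8)
  "9748" → prefix "97" already present; 2 new (4, 8)
  "91620" → prefix "9" already present; 4 new (1, 6, 2, 0)
  "950" → prefix "9" already present; 2 new (5, 0)
  "7199491260" → prefix "719" already present; 7 new (9, 4, 9, 1, 2, 6, 0)
  "9985088" → prefix "9" already present; 6 new (9, 8, 5, 0, 8, 8)
  "71931501" → prefix "7193" already present; 4 new (1, 5, 0, 1)
  "719942932" → prefix "71994" already present; 4 new (2, 9, 3, 2)
  "99675143" → prefix "99" already present; 6 new (6, 7, 5, 1, 4, 3)
  "9985915" → prefix "9985" already present; 3 new (9, 1, 5)
  "9926" → prefix "99" already present; 2 new (2, 6)
Total nodes = 10 + 8 + 4 + 2 + 4 + 2 + 7 + 6 + 4 + 4 + 6 + 3 + 2 = 62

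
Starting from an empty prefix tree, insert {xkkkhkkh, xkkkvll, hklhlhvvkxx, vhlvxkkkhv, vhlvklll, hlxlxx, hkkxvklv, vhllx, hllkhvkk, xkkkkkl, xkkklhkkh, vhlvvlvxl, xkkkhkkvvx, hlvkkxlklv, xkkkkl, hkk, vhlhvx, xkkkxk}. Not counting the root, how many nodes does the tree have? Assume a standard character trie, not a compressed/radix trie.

Count nodes per top-level branch (shared prefixes stored once):
  'h'-branch (hkk, hkkxvklv, hklhlhvvkxx, hllkhvkk, hlvkkxlklv, hlxlxx): 36 nodes
  'v'-branch (vhlhvx, vhllx, vhlvklll, vhlvvlvxl, vhlvxkkkhv): 24 nodes
  'x'-branch (xkkkhkkh, xkkkhkkvvx, xkkkkkl, xkkkkl, xkkklhkkh, xkkkvll, xkkkxk): 25 nodes
Sum: 85

85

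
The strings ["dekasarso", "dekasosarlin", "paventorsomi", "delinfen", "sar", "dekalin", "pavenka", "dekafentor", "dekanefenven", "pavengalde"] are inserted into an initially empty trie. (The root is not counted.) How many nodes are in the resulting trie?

Trace insertions, counting only characters that open a new branch:
  "dekasarso" → 9 new (d, e, k, a, s, a, r, s, o)
  "dekasosarlin" → prefix "dekas" already present; 7 new (o, s, a, r, l, i, n)
  "paventorsomi" → 12 new (p, a, v, e, n, t, o, r, s, o, m, i)
  "delinfen" → prefix "de" already present; 6 new (l, i, n, f, e, n)
  "sar" → 3 new (s, a, r)
  "dekalin" → prefix "deka" already present; 3 new (l, i, n)
  "pavenka" → prefix "paven" already present; 2 new (k, a)
  "dekafentor" → prefix "deka" already present; 6 new (f, e, n, t, o, r)
  "dekanefenven" → prefix "deka" already present; 8 new (n, e, f, e, n, v, e, n)
  "pavengalde" → prefix "paven" already present; 5 new (g, a, l, d, e)
Total nodes = 9 + 7 + 12 + 6 + 3 + 3 + 2 + 6 + 8 + 5 = 61

61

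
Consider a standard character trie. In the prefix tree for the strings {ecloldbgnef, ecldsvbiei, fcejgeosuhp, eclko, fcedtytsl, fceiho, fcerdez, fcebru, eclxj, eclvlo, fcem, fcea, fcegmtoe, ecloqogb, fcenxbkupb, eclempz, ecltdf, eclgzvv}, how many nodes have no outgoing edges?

18

A leaf is a node with no children — equivalently, the end of a word that is not a proper prefix of any other stored word.
Those words: "ecldsvbiei", "eclempz", "eclgzvv", "eclko", "ecloldbgnef", "ecloqogb", "ecltdf", "eclvlo", "eclxj", "fcea", "fcebru", "fcedtytsl", "fcegmtoe", "fceiho", "fcejgeosuhp", "fcem", "fcenxbkupb", "fcerdez"
Leaf count: 18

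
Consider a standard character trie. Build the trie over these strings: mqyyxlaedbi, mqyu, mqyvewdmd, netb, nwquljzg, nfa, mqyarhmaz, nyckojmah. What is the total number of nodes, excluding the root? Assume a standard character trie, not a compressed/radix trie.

45

Trace insertions, counting only characters that open a new branch:
  "mqyyxlaedbi" → 11 new (m, q, y, y, x, l, a, e, d, b, i)
  "mqyu" → prefix "mqy" already present; 1 new (u)
  "mqyvewdmd" → prefix "mqy" already present; 6 new (v, e, w, d, m, d)
  "netb" → 4 new (n, e, t, b)
  "nwquljzg" → prefix "n" already present; 7 new (w, q, u, l, j, z, g)
  "nfa" → prefix "n" already present; 2 new (f, a)
  "mqyarhmaz" → prefix "mqy" already present; 6 new (a, r, h, m, a, z)
  "nyckojmah" → prefix "n" already present; 8 new (y, c, k, o, j, m, a, h)
Total nodes = 11 + 1 + 6 + 4 + 7 + 2 + 6 + 8 = 45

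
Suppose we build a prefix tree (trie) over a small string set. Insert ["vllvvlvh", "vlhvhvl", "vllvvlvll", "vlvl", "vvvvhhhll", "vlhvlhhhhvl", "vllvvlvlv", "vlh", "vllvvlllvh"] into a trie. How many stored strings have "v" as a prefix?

9

Walk to "v"; the words in its subtree are exactly those with that prefix.
Words under "v": vlh, vlhvhvl, vlhvlhhhhvl, vllvvlllvh, vllvvlvh, vllvvlvll, vllvvlvlv, vlvl, vvvvhhhll
Count: 9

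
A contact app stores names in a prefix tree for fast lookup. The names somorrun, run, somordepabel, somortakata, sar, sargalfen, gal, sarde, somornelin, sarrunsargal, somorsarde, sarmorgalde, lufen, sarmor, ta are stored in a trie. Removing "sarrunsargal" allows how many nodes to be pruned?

9

Walk "sarrunsargal" from the leaf back toward the root, removing each node that no remaining word uses.
The suffix "runsargal" (9 nodes) is used only by "sarrunsargal"; the node for "sar" still has the child "g", so pruning stops there.
Nodes removed: 9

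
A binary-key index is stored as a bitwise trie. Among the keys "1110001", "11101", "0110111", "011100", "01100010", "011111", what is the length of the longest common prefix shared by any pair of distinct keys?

The deepest shared node is where two words last agree before diverging.
"01100010" and "0110111" agree on "0110" (4 characters) before diverging; nothing deeper is shared.
Longest shared-prefix length: 4

4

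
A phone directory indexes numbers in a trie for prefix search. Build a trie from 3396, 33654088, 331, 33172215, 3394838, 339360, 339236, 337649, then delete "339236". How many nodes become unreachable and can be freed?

3

After clearing the end-marker at "339236", prune upward until reaching a node still needed by another word.
The suffix "236" (3 nodes) is used only by "339236"; the node for "339" still has the child "6", so pruning stops there.
Nodes removed: 3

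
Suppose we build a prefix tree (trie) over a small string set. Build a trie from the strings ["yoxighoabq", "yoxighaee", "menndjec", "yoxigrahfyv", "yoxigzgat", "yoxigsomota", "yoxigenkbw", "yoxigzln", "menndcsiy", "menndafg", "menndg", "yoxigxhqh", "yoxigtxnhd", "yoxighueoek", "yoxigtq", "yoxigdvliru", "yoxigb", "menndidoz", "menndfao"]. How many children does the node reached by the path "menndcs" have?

Follow the path "menndcs" to its node, then look at its outgoing edges.
Characters that immediately follow "menndcs" among the stored strings: {i}.
That node has 1 child edge.

1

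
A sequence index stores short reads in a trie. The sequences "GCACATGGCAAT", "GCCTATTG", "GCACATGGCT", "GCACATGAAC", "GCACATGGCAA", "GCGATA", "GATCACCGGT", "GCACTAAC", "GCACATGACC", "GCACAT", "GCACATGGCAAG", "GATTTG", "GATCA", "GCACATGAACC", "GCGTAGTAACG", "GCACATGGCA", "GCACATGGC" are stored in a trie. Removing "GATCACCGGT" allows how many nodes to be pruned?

After clearing the end-marker at "GATCACCGGT", prune upward until reaching a node still needed by another word.
The suffix "CCGGT" (5 nodes) is used only by "GATCACCGGT"; "GATCA" is itself a stored word, so pruning stops there.
Nodes removed: 5

5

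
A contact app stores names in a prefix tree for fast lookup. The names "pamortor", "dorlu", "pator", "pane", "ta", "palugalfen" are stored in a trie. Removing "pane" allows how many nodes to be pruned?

2

A node on "pane"'s path can go only if nothing else ends at it or branches off below it.
The suffix "ne" (2 nodes) is used only by "pane"; the node for "pa" still has the child "m", so pruning stops there.
Nodes removed: 2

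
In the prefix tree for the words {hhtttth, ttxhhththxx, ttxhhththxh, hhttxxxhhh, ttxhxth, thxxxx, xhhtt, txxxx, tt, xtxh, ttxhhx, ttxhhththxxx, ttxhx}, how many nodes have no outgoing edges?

10

Leaves are exactly the stored words that no other stored word extends.
Those words: "hhtttth", "hhttxxxhhh", "thxxxx", "ttxhhththxh", "ttxhhththxxx", "ttxhhx", "ttxhxth", "txxxx", "xhhtt", "xtxh"
Leaf count: 10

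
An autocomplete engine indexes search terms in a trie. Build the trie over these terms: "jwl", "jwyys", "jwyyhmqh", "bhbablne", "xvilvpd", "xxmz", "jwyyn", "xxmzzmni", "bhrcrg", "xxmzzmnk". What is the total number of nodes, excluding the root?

38

Insert word by word; a character creates a node only if that edge doesn't already exist:
  "jwl" → 3 new (j, w, l)
  "jwyys" → prefix "jw" already present; 3 new (y, y, s)
  "jwyyhmqh" → prefix "jwyy" already present; 4 new (h, m, q, h)
  "bhbablne" → 8 new (b, h, b, a, b, l, n, e)
  "xvilvpd" → 7 new (x, v, i, l, v, p, d)
  "xxmz" → prefix "x" already present; 3 new (x, m, z)
  "jwyyn" → prefix "jwyy" already present; 1 new (n)
  "xxmzzmni" → prefix "xxmz" already present; 4 new (z, m, n, i)
  "bhrcrg" → prefix "bh" already present; 4 new (r, c, r, g)
  "xxmzzmnk" → prefix "xxmzzmn" already present; 1 new (k)
Total nodes = 3 + 3 + 4 + 8 + 7 + 3 + 1 + 4 + 4 + 1 = 38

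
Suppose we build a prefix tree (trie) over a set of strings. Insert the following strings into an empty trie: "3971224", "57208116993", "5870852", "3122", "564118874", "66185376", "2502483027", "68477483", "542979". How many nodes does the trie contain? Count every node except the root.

Insert word by word; a character creates a node only if that edge doesn't already exist:
  "3971224" → 7 new (3, 9, 7, 1, 2, 2, 4)
  "57208116993" → 11 new (5, 7, 2, 0, 8, 1, 1, 6, 9, 9, 3)
  "5870852" → prefix "5" already present; 6 new (8, 7, 0, 8, 5, 2)
  "3122" → prefix "3" already present; 3 new (1, 2, 2)
  "564118874" → prefix "5" already present; 8 new (6, 4, 1, 1, 8, 8, 7, 4)
  "66185376" → 8 new (6, 6, 1, 8, 5, 3, 7, 6)
  "2502483027" → 10 new (2, 5, 0, 2, 4, 8, 3, 0, 2, 7)
  "68477483" → prefix "6" already present; 7 new (8, 4, 7, 7, 4, 8, 3)
  "542979" → prefix "5" already present; 5 new (4, 2, 9, 7, 9)
Total nodes = 7 + 11 + 6 + 3 + 8 + 8 + 10 + 7 + 5 = 65

65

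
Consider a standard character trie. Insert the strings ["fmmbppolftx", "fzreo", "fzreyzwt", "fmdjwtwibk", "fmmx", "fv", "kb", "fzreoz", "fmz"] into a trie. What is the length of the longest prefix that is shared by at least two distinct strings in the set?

5

Look for the deepest trie node that still has at least two words in its subtree.
e.g. "fzreo" and "fzreoz" share the prefix "fzreo" of length 5; no pair shares a longer one.
Longest shared-prefix length: 5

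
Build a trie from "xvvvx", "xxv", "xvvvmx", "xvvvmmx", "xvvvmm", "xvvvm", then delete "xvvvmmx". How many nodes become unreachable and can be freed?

1

Walk "xvvvmmx" from the leaf back toward the root, removing each node that no remaining word uses.
The suffix "x" (1 node) is used only by "xvvvmmx"; "xvvvmm" is itself a stored word, so pruning stops there.
Nodes removed: 1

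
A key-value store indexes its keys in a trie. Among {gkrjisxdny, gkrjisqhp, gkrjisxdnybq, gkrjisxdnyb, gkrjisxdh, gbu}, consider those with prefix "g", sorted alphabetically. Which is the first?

gbu

Filter for "g…" and sort: "gbu", "gkrjisqhp", "gkrjisxdh", "gkrjisxdny", "gkrjisxdnyb", "gkrjisxdnybq"
Position 1: gbu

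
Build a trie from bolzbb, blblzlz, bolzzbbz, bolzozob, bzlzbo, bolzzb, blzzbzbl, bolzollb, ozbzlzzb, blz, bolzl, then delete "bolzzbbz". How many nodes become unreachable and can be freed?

2

A node on "bolzzbbz"'s path can go only if nothing else ends at it or branches off below it.
The suffix "bz" (2 nodes) is used only by "bolzzbbz"; "bolzzb" is itself a stored word, so pruning stops there.
Nodes removed: 2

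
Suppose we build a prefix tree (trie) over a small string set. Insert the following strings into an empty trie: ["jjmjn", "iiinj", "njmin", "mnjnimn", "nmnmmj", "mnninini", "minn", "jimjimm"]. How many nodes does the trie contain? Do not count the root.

42

Insert word by word; a character creates a node only if that edge doesn't already exist:
  "jjmjn" → 5 new (j, j, m, j, n)
  "iiinj" → 5 new (i, i, i, n, j)
  "njmin" → 5 new (n, j, m, i, n)
  "mnjnimn" → 7 new (m, n, j, n, i, m, n)
  "nmnmmj" → prefix "n" already present; 5 new (m, n, m, m, j)
  "mnninini" → prefix "mn" already present; 6 new (n, i, n, i, n, i)
  "minn" → prefix "m" already present; 3 new (i, n, n)
  "jimjimm" → prefix "j" already present; 6 new (i, m, j, i, m, m)
Total nodes = 5 + 5 + 5 + 7 + 5 + 6 + 3 + 6 = 42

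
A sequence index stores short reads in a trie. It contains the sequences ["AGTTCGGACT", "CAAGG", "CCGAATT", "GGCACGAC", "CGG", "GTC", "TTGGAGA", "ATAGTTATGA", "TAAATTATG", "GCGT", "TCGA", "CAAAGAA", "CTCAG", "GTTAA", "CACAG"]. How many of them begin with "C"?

Filter for entries beginning with "C":
Matches: "CAAAGAA", "CAAGG", "CACAG", "CCGAATT", "CGG", "CTCAG"
Count: 6

6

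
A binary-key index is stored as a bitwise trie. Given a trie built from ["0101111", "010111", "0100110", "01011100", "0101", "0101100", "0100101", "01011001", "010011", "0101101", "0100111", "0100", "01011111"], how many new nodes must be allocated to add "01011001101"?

Walking "01011001101" from the root, the first 8 characters ("01011001") follow existing edges; "1" is the first miss.
New nodes needed: |"01011001101"| − 8 = 11 − 8 = 3.

3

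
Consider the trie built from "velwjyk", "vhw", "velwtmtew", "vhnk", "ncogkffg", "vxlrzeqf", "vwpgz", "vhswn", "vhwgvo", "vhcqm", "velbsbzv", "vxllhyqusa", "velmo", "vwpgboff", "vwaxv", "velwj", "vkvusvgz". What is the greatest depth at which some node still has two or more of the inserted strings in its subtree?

5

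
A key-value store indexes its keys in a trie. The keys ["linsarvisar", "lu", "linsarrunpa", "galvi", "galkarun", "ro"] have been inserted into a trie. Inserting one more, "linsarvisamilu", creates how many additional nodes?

Walking "linsarvisamilu" from the root, the first 10 characters ("linsarvisa") follow existing edges; "m" is the first miss.
New nodes needed: |"linsarvisamilu"| − 10 = 14 − 10 = 4.

4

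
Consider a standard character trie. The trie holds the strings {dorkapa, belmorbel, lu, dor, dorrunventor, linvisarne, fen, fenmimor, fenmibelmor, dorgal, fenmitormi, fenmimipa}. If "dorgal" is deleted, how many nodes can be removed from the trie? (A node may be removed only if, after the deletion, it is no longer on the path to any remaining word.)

3

Walk "dorgal" from the leaf back toward the root, removing each node that no remaining word uses.
The suffix "gal" (3 nodes) is used only by "dorgal"; the node for "dor" still has the child "k", so pruning stops there.
Nodes removed: 3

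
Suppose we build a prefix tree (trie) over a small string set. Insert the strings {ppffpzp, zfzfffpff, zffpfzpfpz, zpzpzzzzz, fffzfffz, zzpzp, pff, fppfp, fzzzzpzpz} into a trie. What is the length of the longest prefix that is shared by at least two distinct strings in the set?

The deepest shared node is where two words last agree before diverging.
e.g. "zffpfzpfpz" and "zfzfffpff" share the prefix "zf" of length 2; no pair shares a longer one.
Longest shared-prefix length: 2

2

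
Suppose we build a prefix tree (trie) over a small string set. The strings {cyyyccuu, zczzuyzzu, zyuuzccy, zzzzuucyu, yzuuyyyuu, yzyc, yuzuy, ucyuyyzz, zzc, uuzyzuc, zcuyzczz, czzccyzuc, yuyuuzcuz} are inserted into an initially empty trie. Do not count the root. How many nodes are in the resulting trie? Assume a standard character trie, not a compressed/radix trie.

83

Trace insertions, counting only characters that open a new branch:
  "cyyyccuu" → 8 new (c, y, y, y, c, c, u, u)
  "zczzuyzzu" → 9 new (z, c, z, z, u, y, z, z, u)
  "zyuuzccy" → prefix "z" already present; 7 new (y, u, u, z, c, c, y)
  "zzzzuucyu" → prefix "z" already present; 8 new (z, z, z, u, u, c, y, u)
  "yzuuyyyuu" → 9 new (y, z, u, u, y, y, y, u, u)
  "yzyc" → prefix "yz" already present; 2 new (y, c)
  "yuzuy" → prefix "y" already present; 4 new (u, z, u, y)
  "ucyuyyzz" → 8 new (u, c, y, u, y, y, z, z)
  "zzc" → prefix "zz" already present; 1 new (c)
  "uuzyzuc" → prefix "u" already present; 6 new (u, z, y, z, u, c)
  "zcuyzczz" → prefix "zc" already present; 6 new (u, y, z, c, z, z)
  "czzccyzuc" → prefix "c" already present; 8 new (z, z, c, c, y, z, u, c)
  "yuyuuzcuz" → prefix "yu" already present; 7 new (y, u, u, z, c, u, z)
Total nodes = 8 + 9 + 7 + 8 + 9 + 2 + 4 + 8 + 1 + 6 + 6 + 8 + 7 = 83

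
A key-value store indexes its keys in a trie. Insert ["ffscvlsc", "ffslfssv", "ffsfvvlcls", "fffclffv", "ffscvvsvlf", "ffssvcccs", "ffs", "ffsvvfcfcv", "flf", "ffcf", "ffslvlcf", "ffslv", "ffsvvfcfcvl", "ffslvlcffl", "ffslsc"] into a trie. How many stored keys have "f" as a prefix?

15

Walk to "f"; the words in its subtree are exactly those with that prefix.
Matches: "ffcf", "fffclffv", "ffs", "ffscvlsc", "ffscvvsvlf", "ffsfvvlcls", "ffslfssv", "ffslsc", "ffslv", "ffslvlcf", "ffslvlcffl", "ffssvcccs", "ffsvvfcfcv", "ffsvvfcfcvl", "flf"
Count: 15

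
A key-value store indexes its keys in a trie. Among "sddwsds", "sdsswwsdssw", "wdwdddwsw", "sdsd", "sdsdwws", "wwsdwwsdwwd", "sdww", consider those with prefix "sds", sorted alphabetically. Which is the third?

sdsswwsdssw

Filter for "sds…" and sort: "sdsd", "sdsdwws", "sdsswwsdssw"
Position 3: sdsswwsdssw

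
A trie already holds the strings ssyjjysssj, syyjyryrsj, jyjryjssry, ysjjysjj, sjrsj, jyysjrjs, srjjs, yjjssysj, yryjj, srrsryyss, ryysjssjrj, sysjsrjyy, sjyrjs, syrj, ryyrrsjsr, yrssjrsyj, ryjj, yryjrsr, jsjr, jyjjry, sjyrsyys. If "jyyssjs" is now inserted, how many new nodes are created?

Walking "jyyssjs" from the root, the first 4 characters ("jyys") follow existing edges; "s" is the first miss.
Each of the 3 remaining characters creates one node.

3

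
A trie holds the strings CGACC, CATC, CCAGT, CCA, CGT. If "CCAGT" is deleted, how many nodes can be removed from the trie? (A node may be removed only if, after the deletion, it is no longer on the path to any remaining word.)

2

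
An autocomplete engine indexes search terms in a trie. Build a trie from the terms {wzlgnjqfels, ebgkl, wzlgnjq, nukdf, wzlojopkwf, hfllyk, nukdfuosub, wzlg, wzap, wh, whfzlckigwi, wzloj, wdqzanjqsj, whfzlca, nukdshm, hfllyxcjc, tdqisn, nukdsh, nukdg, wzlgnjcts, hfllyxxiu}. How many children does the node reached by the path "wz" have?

2

Walk "wz" from the root, arriving at one node.
Distinct next characters after "wz": a, l.
That node has 2 child edges.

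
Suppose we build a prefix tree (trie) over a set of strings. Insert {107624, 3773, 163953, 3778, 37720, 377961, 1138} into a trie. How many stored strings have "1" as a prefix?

3

Traverse to the node for "1", then collect every word in that subtree.
Matches: "107624", "1138", "163953"
Count: 3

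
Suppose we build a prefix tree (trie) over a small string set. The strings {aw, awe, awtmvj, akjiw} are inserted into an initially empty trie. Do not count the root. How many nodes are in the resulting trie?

Trie structure (* marks end of a word):
(root)
└─ a
   ├─ k
   │  └─ j
   │     └─ i
   │        └─ w *
   └─ w *
      ├─ e *
      └─ t
         └─ m
            └─ v
               └─ j *
Counting every labelled node above: 11.

11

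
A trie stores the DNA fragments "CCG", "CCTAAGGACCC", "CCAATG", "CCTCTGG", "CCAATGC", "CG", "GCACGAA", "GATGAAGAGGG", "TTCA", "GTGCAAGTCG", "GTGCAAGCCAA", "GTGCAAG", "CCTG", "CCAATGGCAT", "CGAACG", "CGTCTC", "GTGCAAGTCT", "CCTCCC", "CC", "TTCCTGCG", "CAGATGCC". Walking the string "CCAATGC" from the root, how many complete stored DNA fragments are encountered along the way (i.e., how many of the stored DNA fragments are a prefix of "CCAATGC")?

3

Walk "CCAATGC" from the root; an end-of-word marker is hit whenever a stored word is a prefix of "CCAATGC".
Prefixes of the query that are stored words: "CC", "CCAATG", "CCAATGC"
Count: 3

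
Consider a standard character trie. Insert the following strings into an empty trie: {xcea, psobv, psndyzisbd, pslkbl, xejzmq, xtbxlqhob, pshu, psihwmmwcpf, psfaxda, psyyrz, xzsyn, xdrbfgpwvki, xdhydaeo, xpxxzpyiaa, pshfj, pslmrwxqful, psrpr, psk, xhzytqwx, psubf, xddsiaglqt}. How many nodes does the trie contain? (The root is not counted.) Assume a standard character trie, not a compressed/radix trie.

115

For each word, the new-node count is its length minus the longest prefix already in the trie:
  "xcea" → 4 new (x, c, e, a)
  "psobv" → 5 new (p, s, o, b, v)
  "psndyzisbd" → prefix "ps" already present; 8 new (n, d, y, z, i, s, b, d)
  "pslkbl" → prefix "ps" already present; 4 new (l, k, b, l)
  "xejzmq" → prefix "x" already present; 5 new (e, j, z, m, q)
  "xtbxlqhob" → prefix "x" already present; 8 new (t, b, x, l, q, h, o, b)
  "pshu" → prefix "ps" already present; 2 new (h, u)
  "psihwmmwcpf" → prefix "ps" already present; 9 new (i, h, w, m, m, w, c, p, f)
  "psfaxda" → prefix "ps" already present; 5 new (f, a, x, d, a)
  "psyyrz" → prefix "ps" already present; 4 new (y, y, r, z)
  "xzsyn" → prefix "x" already present; 4 new (z, s, y, n)
  "xdrbfgpwvki" → prefix "x" already present; 10 new (d, r, b, f, g, p, w, v, k, i)
  "xdhydaeo" → prefix "xd" already present; 6 new (h, y, d, a, e, o)
  "xpxxzpyiaa" → prefix "x" already present; 9 new (p, x, x, z, p, y, i, a, a)
  "pshfj" → prefix "psh" already present; 2 new (f, j)
  "pslmrwxqful" → prefix "psl" already present; 8 new (m, r, w, x, q, f, u, l)
  "psrpr" → prefix "ps" already present; 3 new (r, p, r)
  "psk" → prefix "ps" already present; 1 new (k)
  "xhzytqwx" → prefix "x" already present; 7 new (h, z, y, t, q, w, x)
  "psubf" → prefix "ps" already present; 3 new (u, b, f)
  "xddsiaglqt" → prefix "xd" already present; 8 new (d, s, i, a, g, l, q, t)
Total nodes = 4 + 5 + 8 + 4 + 5 + 8 + 2 + 9 + 5 + 4 + 4 + 10 + 6 + 9 + 2 + 8 + 3 + 1 + 7 + 3 + 8 = 115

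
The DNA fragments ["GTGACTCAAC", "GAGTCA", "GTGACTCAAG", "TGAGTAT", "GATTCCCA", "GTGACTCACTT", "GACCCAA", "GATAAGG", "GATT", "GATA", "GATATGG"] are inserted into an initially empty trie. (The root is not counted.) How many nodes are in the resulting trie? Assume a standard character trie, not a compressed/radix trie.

44

Insert word by word; a character creates a node only if that edge doesn't already exist:
  "GTGACTCAAC" → 10 new (G, T, G, A, C, T, C, A, A, C)
  "GAGTCA" → prefix "G" already present; 5 new (A, G, T, C, A)
  "GTGACTCAAG" → prefix "GTGACTCAA" already present; 1 new (G)
  "TGAGTAT" → 7 new (T, G, A, G, T, A, T)
  "GATTCCCA" → prefix "GA" already present; 6 new (T, T, C, C, C, A)
  "GTGACTCACTT" → prefix "GTGACTCA" already present; 3 new (C, T, T)
  "GACCCAA" → prefix "GA" already present; 5 new (C, C, C, A, A)
  "GATAAGG" → prefix "GAT" already present; 4 new (A, A, G, G)
  "GATT" → prefix "GATT" already present; 0 new (none)
  "GATA" → prefix "GATA" already present; 0 new (none)
  "GATATGG" → prefix "GATA" already present; 3 new (T, G, G)
Total nodes = 10 + 5 + 1 + 7 + 6 + 3 + 5 + 4 + 0 + 0 + 3 = 44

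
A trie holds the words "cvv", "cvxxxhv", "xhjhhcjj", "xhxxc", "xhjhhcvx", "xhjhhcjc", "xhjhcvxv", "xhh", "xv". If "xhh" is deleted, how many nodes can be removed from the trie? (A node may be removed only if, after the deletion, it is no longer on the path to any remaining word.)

1

A node on "xhh"'s path can go only if nothing else ends at it or branches off below it.
The suffix "h" (1 node) is used only by "xhh"; the node for "xh" still has the child "j", so pruning stops there.
Nodes removed: 1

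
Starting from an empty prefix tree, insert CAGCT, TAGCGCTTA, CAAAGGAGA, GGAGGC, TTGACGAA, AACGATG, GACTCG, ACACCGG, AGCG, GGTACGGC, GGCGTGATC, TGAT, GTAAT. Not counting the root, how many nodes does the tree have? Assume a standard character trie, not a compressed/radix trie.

75

Insert word by word; a character creates a node only if that edge doesn't already exist:
  "CAGCT" → 5 new (C, A, G, C, T)
  "TAGCGCTTA" → 9 new (T, A, G, C, G, C, T, T, A)
  "CAAAGGAGA" → prefix "CA" already present; 7 new (A, A, G, G, A, G, A)
  "GGAGGC" → 6 new (G, G, A, G, G, C)
  "TTGACGAA" → prefix "T" already present; 7 new (T, G, A, C, G, A, A)
  "AACGATG" → 7 new (A, A, C, G, A, T, G)
  "GACTCG" → prefix "G" already present; 5 new (A, C, T, C, G)
  "ACACCGG" → prefix "A" already present; 6 new (C, A, C, C, G, G)
  "AGCG" → prefix "A" already present; 3 new (G, C, G)
  "GGTACGGC" → prefix "GG" already present; 6 new (T, A, C, G, G, C)
  "GGCGTGATC" → prefix "GG" already present; 7 new (C, G, T, G, A, T, C)
  "TGAT" → prefix "T" already present; 3 new (G, A, T)
  "GTAAT" → prefix "G" already present; 4 new (T, A, A, T)
Total nodes = 5 + 9 + 7 + 6 + 7 + 7 + 5 + 6 + 3 + 6 + 7 + 3 + 4 = 75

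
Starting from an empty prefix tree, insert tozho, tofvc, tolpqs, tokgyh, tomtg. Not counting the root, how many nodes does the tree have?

Trie structure (* marks end of a word):
(root)
└─ t
   └─ o
      ├─ f
      │  └─ v
      │     └─ c *
      ├─ k
      │  └─ g
      │     └─ y
      │        └─ h *
      ├─ l
      │  └─ p
      │     └─ q
      │        └─ s *
      ├─ m
      │  └─ t
      │     └─ g *
      └─ z
         └─ h
            └─ o *
Counting every labelled node above: 19.

19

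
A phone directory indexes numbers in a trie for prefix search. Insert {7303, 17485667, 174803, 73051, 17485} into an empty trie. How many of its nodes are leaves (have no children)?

4

A leaf is a node with no children — equivalently, the end of a word that is not a proper prefix of any other stored word.
Those words: "174803", "17485667", "7303", "73051"
Leaf count: 4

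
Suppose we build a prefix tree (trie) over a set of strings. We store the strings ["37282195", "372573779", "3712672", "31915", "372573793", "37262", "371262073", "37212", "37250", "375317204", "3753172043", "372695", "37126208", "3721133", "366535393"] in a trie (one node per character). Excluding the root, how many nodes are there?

For each word, the new-node count is its length minus the longest prefix already in the trie:
  "37282195" → 8 new (3, 7, 2, 8, 2, 1, 9, 5)
  "372573779" → prefix "372" already present; 6 new (5, 7, 3, 7, 7, 9)
  "3712672" → prefix "37" already present; 5 new (1, 2, 6, 7, 2)
  "31915" → prefix "3" already present; 4 new (1, 9, 1, 5)
  "372573793" → prefix "3725737" already present; 2 new (9, 3)
  "37262" → prefix "372" already present; 2 new (6, 2)
  "371262073" → prefix "37126" already present; 4 new (2, 0, 7, 3)
  "37212" → prefix "372" already present; 2 new (1, 2)
  "37250" → prefix "3725" already present; 1 new (0)
  "375317204" → prefix "37" already present; 7 new (5, 3, 1, 7, 2, 0, 4)
  "3753172043" → prefix "375317204" already present; 1 new (3)
  "372695" → prefix "3726" already present; 2 new (9, 5)
  "37126208" → prefix "3712620" already present; 1 new (8)
  "3721133" → prefix "3721" already present; 3 new (1, 3, 3)
  "366535393" → prefix "3" already present; 8 new (6, 6, 5, 3, 5, 3, 9, 3)
Total nodes = 8 + 6 + 5 + 4 + 2 + 2 + 4 + 2 + 1 + 7 + 1 + 2 + 1 + 3 + 8 = 56

56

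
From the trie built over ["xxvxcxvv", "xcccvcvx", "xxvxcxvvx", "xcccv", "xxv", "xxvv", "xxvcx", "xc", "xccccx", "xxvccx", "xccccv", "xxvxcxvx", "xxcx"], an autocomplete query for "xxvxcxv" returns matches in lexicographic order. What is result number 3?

Filter for "xxvxcxv…" and sort: "xxvxcxvv", "xxvxcxvvx", "xxvxcxvx"
The 3rd is xxvxcxvx.

xxvxcxvx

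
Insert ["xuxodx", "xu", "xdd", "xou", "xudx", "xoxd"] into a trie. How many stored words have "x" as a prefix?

6

Walk to "x"; the words in its subtree are exactly those with that prefix.
Matches: "xdd", "xou", "xoxd", "xu", "xudx", "xuxodx"
Count: 6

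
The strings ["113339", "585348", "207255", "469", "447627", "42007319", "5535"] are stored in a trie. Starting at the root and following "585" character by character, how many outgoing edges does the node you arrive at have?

1

Walk "585" from the root, arriving at one node.
Distinct next characters after "585": 3.
That node has 1 child edge.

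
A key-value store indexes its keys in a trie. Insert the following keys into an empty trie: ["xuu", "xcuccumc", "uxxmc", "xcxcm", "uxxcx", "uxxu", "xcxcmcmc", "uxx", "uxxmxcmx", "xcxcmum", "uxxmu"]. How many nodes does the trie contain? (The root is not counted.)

Insert word by word; a character creates a node only if that edge doesn't already exist:
  "xuu" → 3 new (x, u, u)
  "xcuccumc" → prefix "x" already present; 7 new (c, u, c, c, u, m, c)
  "uxxmc" → 5 new (u, x, x, m, c)
  "xcxcm" → prefix "xc" already present; 3 new (x, c, m)
  "uxxcx" → prefix "uxx" already present; 2 new (c, x)
  "uxxu" → prefix "uxx" already present; 1 new (u)
  "xcxcmcmc" → prefix "xcxcm" already present; 3 new (c, m, c)
  "uxx" → prefix "uxx" already present; 0 new (none)
  "uxxmxcmx" → prefix "uxxm" already present; 4 new (x, c, m, x)
  "xcxcmum" → prefix "xcxcm" already present; 2 new (u, m)
  "uxxmu" → prefix "uxxm" already present; 1 new (u)
Total nodes = 3 + 7 + 5 + 3 + 2 + 1 + 3 + 0 + 4 + 2 + 1 = 31

31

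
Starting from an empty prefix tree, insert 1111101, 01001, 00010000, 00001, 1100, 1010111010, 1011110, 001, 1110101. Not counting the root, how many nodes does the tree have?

Trace insertions, counting only characters that open a new branch:
  "1111101" → 7 new (1, 1, 1, 1, 1, 0, 1)
  "01001" → 5 new (0, 1, 0, 0, 1)
  "00010000" → prefix "0" already present; 7 new (0, 0, 1, 0, 0, 0, 0)
  "00001" → prefix "000" already present; 2 new (0, 1)
  "1100" → prefix "11" already present; 2 new (0, 0)
  "1010111010" → prefix "1" already present; 9 new (0, 1, 0, 1, 1, 1, 0, 1, 0)
  "1011110" → prefix "101" already present; 4 new (1, 1, 1, 0)
  "001" → prefix "00" already present; 1 new (1)
  "1110101" → prefix "111" already present; 4 new (0, 1, 0, 1)
Total nodes = 7 + 5 + 7 + 2 + 2 + 9 + 4 + 1 + 4 = 41

41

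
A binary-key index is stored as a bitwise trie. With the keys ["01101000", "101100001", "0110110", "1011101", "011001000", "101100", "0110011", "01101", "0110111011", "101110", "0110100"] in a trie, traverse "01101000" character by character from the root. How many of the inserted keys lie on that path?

3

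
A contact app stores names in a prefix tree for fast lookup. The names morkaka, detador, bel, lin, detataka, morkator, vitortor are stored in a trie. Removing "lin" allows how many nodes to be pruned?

3

Walk "lin" from the leaf back toward the root, removing each node that no remaining word uses.
No other word shares any prefix with "lin", so all 3 of its nodes go.
Nodes removed: 3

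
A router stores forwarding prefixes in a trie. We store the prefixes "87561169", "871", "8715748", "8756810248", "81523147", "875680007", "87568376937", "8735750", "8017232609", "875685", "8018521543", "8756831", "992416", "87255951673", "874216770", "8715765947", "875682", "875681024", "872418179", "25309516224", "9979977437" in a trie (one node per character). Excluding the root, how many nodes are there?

112

Count nodes per top-level branch (shared prefixes stored once):
  '2'-branch (25309516224): 11 nodes
  '8'-branch (8017232609, 8018521543, 81523147, 871, 8715748, 8715765947, 872418179, 87255951673, 8735750, 874216770, 87561169, 875680007, 875681024, 8756810248, 875682, 8756831, 87568376937, 875685): 87 nodes
  '9'-branch (992416, 9979977437): 14 nodes
Sum: 112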